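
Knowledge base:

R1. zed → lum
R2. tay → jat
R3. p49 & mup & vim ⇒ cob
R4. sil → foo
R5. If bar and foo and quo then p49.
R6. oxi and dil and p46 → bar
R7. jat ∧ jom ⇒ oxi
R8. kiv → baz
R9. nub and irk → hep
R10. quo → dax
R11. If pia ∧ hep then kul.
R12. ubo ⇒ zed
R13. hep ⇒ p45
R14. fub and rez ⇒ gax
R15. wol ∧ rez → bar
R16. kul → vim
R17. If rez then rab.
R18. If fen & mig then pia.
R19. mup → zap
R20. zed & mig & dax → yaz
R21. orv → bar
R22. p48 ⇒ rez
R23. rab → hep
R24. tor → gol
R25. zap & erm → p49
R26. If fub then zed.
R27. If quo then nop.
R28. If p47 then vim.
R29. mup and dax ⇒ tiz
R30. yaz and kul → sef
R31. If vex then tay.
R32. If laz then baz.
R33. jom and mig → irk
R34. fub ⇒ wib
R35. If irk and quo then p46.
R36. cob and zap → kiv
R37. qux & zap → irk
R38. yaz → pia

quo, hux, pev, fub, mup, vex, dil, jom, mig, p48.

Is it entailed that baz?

Forward chaining from the given facts derives: dax, zap, rez, zed, nop, tiz, tay, irk, wib, p46, lum, jat, oxi, gax, rab, yaz, hep, pia, bar, kul, p45, vim, sef.
Rules concluding baz: R8 needs kiv; R32 needs laz — none of these are established.

No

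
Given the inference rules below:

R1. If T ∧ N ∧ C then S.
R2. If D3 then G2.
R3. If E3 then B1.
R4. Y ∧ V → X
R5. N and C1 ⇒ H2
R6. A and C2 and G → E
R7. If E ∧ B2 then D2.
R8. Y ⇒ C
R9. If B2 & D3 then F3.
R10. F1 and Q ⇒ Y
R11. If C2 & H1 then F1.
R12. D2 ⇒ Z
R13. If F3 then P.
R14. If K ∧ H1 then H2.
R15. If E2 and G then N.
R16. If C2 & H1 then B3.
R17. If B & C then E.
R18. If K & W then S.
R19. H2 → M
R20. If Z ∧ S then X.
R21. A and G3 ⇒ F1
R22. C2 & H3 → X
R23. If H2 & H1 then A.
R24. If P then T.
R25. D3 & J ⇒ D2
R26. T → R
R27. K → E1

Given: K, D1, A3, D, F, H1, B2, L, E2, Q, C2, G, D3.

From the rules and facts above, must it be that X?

Yes

F3  (by R9: B2, D3)
F1  (by R11: C2, H1)
P  (by R13: F3)
H2  (by R14: K, H1)
N  (by R15: E2, G)
A  (by R23: H2, H1)
T  (by R24: P)
E  (by R6: A, C2, G)
D2  (by R7: E, B2)
Y  (by R10: F1, Q)
Z  (by R12: D2)
C  (by R8: Y)
S  (by R1: T, N, C)
X  (by R20: Z, S)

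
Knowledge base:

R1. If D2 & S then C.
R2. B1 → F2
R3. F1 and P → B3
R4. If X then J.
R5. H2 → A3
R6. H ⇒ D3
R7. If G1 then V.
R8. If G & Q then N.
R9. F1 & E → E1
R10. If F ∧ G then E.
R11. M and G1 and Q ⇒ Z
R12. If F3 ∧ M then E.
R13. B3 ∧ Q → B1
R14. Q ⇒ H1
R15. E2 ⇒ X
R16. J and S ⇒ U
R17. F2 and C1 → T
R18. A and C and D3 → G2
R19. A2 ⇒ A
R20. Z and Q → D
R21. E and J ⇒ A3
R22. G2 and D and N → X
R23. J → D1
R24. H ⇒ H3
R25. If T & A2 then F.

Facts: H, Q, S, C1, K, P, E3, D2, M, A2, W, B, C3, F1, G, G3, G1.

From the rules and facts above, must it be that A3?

C  (by R1: D2, S)
B3  (by R3: F1, P)
D3  (by R6: H)
N  (by R8: G, Q)
Z  (by R11: M, G1, Q)
B1  (by R13: B3, Q)
A  (by R19: A2)
D  (by R20: Z, Q)
F2  (by R2: B1)
T  (by R17: F2, C1)
G2  (by R18: A, C, D3)
X  (by R22: G2, D, N)
F  (by R25: T, A2)
J  (by R4: X)
E  (by R10: F, G)
A3  (by R21: E, J)

Yes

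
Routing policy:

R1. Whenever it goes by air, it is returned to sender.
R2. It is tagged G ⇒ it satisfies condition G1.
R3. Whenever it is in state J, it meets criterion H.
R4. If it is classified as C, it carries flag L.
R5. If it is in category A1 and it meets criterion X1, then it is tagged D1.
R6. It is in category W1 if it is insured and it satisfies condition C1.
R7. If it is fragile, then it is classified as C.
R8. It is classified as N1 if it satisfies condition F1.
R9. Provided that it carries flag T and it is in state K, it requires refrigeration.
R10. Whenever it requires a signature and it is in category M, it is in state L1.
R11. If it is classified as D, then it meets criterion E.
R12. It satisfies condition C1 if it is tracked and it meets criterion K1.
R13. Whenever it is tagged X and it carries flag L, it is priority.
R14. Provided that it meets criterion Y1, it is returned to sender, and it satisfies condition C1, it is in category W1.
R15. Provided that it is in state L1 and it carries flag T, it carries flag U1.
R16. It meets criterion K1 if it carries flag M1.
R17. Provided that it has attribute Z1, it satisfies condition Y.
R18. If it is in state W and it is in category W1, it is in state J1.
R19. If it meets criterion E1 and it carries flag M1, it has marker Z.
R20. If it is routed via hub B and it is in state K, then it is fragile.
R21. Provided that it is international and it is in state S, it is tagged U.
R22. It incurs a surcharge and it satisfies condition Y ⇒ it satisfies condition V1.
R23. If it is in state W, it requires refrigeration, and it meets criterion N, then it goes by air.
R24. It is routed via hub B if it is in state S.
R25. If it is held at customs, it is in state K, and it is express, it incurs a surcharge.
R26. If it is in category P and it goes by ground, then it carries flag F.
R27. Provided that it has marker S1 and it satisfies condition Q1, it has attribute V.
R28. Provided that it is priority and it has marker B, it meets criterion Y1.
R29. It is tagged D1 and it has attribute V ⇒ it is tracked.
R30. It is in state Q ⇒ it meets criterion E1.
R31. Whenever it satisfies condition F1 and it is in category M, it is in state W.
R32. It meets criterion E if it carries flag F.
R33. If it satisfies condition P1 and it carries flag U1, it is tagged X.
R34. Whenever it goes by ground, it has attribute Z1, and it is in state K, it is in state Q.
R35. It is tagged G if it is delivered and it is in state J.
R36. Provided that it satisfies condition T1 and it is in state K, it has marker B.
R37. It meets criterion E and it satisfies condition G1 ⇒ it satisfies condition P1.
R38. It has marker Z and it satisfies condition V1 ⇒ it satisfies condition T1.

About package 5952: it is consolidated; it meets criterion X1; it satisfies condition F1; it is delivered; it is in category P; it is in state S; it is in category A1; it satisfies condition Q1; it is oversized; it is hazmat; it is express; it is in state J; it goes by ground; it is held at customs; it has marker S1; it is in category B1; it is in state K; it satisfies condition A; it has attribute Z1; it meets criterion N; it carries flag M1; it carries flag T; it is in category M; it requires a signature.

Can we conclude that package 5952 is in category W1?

Yes

By R5 (it is in category A1, it meets criterion X1): it is tagged D1.
By R9 (it carries flag T, it is in state K): it requires refrigeration.
By R10 (it requires a signature, it is in category M): it is in state L1.
By R15 (it is in state L1, it carries flag T): it carries flag U1.
By R16 (it carries flag M1): it meets criterion K1.
By R17 (it has attribute Z1): it satisfies condition Y.
By R24 (it is in state S): it is routed via hub B.
By R25 (it is held at customs, it is in state K, it is express): it incurs a surcharge.
By R26 (it is in category P, it goes by ground): it carries flag F.
By R27 (it has marker S1, it satisfies condition Q1): it has attribute V.
By R29 (it is tagged D1, it has attribute V): it is tracked.
By R31 (it satisfies condition F1, it is in category M): it is in state W.
By R32 (it carries flag F): it meets criterion E.
By R34 (it goes by ground, it has attribute Z1, it is in state K): it is in state Q.
By R35 (it is delivered, it is in state J): it is tagged G.
By R2 (it is tagged G): it satisfies condition G1.
By R12 (it is tracked, it meets criterion K1): it satisfies condition C1.
By R20 (it is routed via hub B, it is in state K): it is fragile.
By R22 (it incurs a surcharge, it satisfies condition Y): it satisfies condition V1.
By R23 (it is in state W, it requires refrigeration, it meets criterion N): it goes by air.
By R30 (it is in state Q): it meets criterion E1.
By R37 (it meets criterion E, it satisfies condition G1): it satisfies condition P1.
By R1 (it goes by air): it is returned to sender.
By R7 (it is fragile): it is classified as C.
By R19 (it meets criterion E1, it carries flag M1): it has marker Z.
By R33 (it satisfies condition P1, it carries flag U1): it is tagged X.
By R38 (it has marker Z, it satisfies condition V1): it satisfies condition T1.
By R4 (it is classified as C): it carries flag L.
By R13 (it is tagged X, it carries flag L): it is priority.
By R36 (it satisfies condition T1, it is in state K): it has marker B.
By R28 (it is priority, it has marker B): it meets criterion Y1.
By R14 (it meets criterion Y1, it is returned to sender, it satisfies condition C1): it is in category W1.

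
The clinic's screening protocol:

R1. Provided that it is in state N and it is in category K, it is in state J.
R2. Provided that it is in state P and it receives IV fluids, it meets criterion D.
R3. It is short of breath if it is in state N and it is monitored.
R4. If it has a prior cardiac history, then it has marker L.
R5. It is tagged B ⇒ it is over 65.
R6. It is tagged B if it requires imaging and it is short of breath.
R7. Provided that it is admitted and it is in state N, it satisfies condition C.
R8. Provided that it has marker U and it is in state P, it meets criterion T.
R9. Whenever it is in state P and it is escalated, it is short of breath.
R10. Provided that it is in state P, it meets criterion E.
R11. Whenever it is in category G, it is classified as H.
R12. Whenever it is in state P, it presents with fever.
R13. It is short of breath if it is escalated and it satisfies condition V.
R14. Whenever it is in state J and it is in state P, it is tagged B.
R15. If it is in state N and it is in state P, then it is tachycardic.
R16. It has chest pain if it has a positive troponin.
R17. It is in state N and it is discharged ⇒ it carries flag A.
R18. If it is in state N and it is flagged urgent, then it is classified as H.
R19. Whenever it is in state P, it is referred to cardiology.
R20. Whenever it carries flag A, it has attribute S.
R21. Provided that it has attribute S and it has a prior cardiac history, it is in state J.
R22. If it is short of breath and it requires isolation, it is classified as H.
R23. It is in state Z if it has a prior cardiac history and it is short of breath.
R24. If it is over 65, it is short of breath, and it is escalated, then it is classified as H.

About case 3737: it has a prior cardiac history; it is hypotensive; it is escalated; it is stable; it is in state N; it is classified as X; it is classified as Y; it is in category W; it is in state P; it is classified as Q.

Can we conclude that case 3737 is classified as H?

Forward chaining from the given facts derives: has marker L, is short of breath, meets criterion E, presents with fever, is tachycardic, is referred to cardiology, is in state Z.
Rules concluding "it is classified as H": R11 needs "it is in category G"; R18 needs "it is flagged urgent"; R22 needs "it requires isolation"; R24 needs "it is over 65" — none of these are established.

No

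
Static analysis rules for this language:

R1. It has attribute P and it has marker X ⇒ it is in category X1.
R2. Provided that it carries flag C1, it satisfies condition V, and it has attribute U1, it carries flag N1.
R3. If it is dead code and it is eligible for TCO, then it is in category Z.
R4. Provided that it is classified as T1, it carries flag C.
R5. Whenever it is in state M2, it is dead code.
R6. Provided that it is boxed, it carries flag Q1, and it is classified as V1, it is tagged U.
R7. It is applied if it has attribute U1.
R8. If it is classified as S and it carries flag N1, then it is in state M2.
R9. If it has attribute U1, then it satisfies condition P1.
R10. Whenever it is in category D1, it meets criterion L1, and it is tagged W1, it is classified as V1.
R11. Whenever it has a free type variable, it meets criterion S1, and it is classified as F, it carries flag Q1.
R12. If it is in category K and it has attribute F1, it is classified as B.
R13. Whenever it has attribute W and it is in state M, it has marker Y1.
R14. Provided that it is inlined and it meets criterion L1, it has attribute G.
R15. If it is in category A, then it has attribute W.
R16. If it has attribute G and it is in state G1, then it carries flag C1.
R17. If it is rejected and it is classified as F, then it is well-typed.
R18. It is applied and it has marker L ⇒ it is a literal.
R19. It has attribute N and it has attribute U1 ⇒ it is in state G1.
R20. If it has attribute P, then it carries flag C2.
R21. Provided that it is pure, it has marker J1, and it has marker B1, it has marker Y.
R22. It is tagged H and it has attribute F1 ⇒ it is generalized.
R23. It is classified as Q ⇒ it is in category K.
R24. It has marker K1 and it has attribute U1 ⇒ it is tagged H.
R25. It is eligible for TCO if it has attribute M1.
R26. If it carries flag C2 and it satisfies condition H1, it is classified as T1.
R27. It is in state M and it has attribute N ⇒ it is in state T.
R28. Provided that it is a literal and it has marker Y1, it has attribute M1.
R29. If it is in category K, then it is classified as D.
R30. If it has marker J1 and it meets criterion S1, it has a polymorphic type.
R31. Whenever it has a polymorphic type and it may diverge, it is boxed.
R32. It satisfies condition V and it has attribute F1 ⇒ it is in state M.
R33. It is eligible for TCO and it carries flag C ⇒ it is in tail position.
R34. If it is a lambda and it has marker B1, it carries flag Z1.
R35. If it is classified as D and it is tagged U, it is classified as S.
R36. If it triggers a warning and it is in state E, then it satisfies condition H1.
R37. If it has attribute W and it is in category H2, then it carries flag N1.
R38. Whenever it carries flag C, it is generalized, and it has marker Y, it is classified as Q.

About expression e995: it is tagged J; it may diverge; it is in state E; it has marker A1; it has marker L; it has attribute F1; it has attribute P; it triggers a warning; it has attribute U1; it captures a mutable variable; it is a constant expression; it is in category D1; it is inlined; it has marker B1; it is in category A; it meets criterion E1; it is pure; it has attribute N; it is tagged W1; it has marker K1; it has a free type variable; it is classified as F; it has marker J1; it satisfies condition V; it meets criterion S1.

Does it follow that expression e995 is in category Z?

No

Forward chaining from the given facts derives: is applied, satisfies condition P1, carries flag Q1, has attribute W, is a literal, is in state G1, carries flag C2, has marker Y, is tagged H, has a polymorphic type, is boxed, is in state M, satisfies condition H1, has marker Y1, is generalized, is classified as T1, is in state T, has attribute M1, carries flag C, is eligible for TCO, is in tail position, is classified as Q, is in category K, is classified as D, is classified as B.
The only rule concluding "it is in category Z" is R3, which needs "it is dead code"; that is never established.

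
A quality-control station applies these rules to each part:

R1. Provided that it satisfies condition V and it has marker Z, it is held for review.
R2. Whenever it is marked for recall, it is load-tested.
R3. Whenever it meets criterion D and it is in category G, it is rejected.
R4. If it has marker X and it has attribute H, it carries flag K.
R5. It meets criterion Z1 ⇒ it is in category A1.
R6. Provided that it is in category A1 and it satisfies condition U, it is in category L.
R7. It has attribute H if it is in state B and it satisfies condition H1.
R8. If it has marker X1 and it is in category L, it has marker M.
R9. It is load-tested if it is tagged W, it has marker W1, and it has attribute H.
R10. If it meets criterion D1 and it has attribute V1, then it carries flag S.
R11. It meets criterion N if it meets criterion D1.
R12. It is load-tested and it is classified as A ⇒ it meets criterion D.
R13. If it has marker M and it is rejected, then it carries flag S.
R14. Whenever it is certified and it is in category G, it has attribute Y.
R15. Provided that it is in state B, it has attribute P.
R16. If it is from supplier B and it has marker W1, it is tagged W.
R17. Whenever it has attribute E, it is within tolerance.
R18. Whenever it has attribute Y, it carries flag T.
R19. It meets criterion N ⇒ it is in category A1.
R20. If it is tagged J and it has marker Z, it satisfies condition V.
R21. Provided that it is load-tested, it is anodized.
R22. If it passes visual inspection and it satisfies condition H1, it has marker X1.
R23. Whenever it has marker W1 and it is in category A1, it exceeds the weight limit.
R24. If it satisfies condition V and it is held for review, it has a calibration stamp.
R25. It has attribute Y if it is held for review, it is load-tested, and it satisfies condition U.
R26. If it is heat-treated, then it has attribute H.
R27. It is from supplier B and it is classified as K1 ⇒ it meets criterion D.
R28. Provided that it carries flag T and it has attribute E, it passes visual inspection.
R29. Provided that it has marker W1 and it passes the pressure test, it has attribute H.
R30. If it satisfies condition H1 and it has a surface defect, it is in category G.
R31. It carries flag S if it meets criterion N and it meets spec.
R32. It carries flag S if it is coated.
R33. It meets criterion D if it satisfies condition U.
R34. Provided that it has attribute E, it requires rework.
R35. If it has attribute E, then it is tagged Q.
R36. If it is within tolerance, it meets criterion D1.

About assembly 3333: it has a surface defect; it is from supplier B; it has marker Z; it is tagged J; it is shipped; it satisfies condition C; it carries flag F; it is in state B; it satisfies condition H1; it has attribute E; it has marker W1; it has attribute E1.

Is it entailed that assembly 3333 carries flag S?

Forward chaining from the given facts derives: has attribute H, has attribute P, is tagged W, is within tolerance, satisfies condition V, is in category G, requires rework, is tagged Q, meets criterion D1, is held for review, is load-tested, meets criterion N, is in category A1, is anodized, exceeds the weight limit, has a calibration stamp.
Rules concluding "it carries flag S": R10 needs "it has attribute V1"; R13 needs "it has marker M"; R31 needs "it meets spec"; R32 needs "it is coated" — none of these are established.

No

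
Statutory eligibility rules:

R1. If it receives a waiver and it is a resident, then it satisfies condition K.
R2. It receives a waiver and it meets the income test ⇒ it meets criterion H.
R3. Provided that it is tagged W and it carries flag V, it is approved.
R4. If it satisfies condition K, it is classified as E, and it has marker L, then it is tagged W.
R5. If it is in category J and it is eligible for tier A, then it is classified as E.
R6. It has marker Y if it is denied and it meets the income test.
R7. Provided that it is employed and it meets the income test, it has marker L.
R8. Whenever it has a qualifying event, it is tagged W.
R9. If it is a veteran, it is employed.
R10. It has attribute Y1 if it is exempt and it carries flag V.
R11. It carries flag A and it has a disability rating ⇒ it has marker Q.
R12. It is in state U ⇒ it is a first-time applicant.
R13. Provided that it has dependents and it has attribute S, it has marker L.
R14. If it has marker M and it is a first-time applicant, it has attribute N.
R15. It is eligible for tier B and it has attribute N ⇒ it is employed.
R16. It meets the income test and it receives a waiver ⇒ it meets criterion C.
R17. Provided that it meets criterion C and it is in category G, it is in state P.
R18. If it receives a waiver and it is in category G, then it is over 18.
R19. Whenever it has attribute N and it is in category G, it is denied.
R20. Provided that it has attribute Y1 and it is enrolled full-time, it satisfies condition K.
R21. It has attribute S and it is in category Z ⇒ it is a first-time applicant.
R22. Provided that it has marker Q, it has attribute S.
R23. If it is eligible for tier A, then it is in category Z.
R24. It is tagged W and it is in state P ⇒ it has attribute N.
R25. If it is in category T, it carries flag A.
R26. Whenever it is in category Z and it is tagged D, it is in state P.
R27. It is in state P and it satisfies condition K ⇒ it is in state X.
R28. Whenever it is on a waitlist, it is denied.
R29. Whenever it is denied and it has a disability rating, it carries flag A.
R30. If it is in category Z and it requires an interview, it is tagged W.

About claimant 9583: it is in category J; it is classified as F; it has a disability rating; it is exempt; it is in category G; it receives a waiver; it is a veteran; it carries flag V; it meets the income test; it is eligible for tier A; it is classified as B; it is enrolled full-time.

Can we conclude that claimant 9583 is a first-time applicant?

By R5 (it is in category J, it is eligible for tier A): it is classified as E.
By R9 (it is a veteran): it is employed.
By R10 (it is exempt, it carries flag V): it has attribute Y1.
By R16 (it meets the income test, it receives a waiver): it meets criterion C.
By R17 (it meets criterion C, it is in category G): it is in state P.
By R20 (it has attribute Y1, it is enrolled full-time): it satisfies condition K.
By R23 (it is eligible for tier A): it is in category Z.
By R7 (it is employed, it meets the income test): it has marker L.
By R4 (it satisfies condition K, it is classified as E, it has marker L): it is tagged W.
By R24 (it is tagged W, it is in state P): it has attribute N.
By R19 (it has attribute N, it is in category G): it is denied.
By R29 (it is denied, it has a disability rating): it carries flag A.
By R11 (it carries flag A, it has a disability rating): it has marker Q.
By R22 (it has marker Q): it has attribute S.
By R21 (it has attribute S, it is in category Z): it is a first-time applicant.

Yes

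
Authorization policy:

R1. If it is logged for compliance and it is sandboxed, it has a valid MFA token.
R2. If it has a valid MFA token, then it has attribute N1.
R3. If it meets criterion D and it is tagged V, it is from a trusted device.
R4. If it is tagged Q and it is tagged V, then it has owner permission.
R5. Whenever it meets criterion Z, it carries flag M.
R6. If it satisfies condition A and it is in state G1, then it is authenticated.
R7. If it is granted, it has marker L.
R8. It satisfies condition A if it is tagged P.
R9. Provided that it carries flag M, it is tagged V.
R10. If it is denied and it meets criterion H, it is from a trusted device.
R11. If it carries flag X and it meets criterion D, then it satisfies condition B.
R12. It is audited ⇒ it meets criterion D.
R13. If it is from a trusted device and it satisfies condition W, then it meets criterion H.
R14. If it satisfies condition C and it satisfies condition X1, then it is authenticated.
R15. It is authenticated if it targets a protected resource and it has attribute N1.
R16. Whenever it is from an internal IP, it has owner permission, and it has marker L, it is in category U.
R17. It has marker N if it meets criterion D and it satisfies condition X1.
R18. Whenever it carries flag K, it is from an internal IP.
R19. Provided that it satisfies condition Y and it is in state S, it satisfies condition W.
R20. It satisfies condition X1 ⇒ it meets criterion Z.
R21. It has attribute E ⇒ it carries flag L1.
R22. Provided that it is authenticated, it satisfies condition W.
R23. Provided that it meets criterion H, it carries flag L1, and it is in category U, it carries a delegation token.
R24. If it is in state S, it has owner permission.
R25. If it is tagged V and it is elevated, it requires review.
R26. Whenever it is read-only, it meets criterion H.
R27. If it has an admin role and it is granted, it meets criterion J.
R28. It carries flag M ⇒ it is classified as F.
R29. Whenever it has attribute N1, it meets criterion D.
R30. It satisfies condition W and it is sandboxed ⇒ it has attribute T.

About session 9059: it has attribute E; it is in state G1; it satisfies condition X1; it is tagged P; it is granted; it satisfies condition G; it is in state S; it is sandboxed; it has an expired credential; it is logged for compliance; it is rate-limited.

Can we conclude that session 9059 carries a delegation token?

No

Forward chaining from the given facts derives: has a valid MFA token, has attribute N1, has marker L, satisfies condition A, meets criterion Z, carries flag L1, has owner permission, meets criterion D, carries flag M, is authenticated, is tagged V, has marker N, satisfies condition W, is classified as F, has attribute T, is from a trusted device, meets criterion H.
The only rule concluding "it carries a delegation token" is R23, which needs "it is in category U"; that is never established.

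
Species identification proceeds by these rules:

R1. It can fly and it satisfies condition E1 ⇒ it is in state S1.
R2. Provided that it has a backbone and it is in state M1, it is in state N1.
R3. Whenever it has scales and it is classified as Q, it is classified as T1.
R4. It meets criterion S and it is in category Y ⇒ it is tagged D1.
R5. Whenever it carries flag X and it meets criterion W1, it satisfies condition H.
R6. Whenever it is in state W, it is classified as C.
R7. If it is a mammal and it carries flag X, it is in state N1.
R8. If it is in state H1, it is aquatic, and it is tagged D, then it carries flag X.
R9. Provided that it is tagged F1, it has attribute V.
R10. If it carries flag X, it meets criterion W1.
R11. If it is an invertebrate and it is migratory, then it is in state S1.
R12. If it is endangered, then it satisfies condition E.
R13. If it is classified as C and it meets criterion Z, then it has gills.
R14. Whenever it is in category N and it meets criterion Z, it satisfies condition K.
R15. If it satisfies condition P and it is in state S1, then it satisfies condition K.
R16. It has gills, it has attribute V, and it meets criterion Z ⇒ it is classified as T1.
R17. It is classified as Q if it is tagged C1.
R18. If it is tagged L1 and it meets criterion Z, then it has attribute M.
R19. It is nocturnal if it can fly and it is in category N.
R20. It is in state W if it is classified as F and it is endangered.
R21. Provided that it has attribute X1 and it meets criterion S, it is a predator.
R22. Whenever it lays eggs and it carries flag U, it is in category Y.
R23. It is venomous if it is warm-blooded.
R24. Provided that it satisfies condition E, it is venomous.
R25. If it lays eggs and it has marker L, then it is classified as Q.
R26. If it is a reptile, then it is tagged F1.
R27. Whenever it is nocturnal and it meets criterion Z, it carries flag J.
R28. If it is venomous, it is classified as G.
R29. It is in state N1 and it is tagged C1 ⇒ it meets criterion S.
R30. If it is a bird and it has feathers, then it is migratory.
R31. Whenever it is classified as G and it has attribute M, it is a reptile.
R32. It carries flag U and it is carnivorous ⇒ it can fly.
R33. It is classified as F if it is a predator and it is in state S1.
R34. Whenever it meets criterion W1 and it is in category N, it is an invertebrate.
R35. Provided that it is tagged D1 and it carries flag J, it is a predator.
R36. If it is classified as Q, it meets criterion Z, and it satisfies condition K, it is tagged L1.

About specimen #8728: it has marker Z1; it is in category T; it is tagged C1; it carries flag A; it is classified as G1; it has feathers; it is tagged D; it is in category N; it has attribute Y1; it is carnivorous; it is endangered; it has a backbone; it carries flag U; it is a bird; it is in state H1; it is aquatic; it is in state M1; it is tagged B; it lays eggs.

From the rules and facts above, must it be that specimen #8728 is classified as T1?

No

Forward chaining from the given facts derives: is in state N1, carries flag X, meets criterion W1, satisfies condition E, is classified as Q, is in category Y, is venomous, is classified as G, meets criterion S, is migratory, can fly, is an invertebrate, is tagged D1, satisfies condition H, is in state S1, is nocturnal.
Rules concluding "it is classified as T1": R3 needs "it has scales"; R16 needs "it has gills" — none of these are established.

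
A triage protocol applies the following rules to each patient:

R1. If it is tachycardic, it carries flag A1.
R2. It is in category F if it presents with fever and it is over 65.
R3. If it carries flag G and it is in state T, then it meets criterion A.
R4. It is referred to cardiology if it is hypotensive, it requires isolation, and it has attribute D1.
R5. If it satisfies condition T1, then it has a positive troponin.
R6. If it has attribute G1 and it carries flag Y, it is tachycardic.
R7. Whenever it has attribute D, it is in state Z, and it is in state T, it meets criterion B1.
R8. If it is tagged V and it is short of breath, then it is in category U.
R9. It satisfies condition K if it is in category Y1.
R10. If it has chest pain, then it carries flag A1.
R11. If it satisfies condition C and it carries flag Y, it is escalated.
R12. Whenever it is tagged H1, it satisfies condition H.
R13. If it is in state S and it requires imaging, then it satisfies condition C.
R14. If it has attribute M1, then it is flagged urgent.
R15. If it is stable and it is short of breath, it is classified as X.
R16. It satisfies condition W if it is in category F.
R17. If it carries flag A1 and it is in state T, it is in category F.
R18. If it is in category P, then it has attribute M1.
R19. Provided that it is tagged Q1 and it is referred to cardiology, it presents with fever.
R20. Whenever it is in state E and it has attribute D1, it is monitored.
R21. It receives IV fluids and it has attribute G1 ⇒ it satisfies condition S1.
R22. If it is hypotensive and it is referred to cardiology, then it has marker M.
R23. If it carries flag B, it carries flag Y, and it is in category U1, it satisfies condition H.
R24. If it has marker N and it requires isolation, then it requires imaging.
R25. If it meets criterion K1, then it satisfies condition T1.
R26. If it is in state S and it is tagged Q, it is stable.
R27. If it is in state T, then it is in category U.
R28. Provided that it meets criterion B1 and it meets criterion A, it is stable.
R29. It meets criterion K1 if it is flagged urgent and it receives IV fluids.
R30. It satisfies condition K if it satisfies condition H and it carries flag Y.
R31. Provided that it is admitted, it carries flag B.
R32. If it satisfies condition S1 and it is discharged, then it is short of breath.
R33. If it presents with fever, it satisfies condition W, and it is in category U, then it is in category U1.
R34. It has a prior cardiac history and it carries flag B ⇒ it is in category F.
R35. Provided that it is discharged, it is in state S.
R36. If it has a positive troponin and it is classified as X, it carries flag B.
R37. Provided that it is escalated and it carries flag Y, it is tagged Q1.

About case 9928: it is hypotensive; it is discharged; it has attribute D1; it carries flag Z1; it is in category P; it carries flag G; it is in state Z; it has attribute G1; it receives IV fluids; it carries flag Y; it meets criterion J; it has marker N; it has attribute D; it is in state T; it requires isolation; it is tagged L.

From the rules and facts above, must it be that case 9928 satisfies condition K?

Yes

By R3 (it carries flag G, it is in state T): it meets criterion A.
By R4 (it is hypotensive, it requires isolation, it has attribute D1): it is referred to cardiology.
By R6 (it has attribute G1, it carries flag Y): it is tachycardic.
By R7 (it has attribute D, it is in state Z, it is in state T): it meets criterion B1.
By R18 (it is in category P): it has attribute M1.
By R21 (it receives IV fluids, it has attribute G1): it satisfies condition S1.
By R24 (it has marker N, it requires isolation): it requires imaging.
By R27 (it is in state T): it is in category U.
By R28 (it meets criterion B1, it meets criterion A): it is stable.
By R32 (it satisfies condition S1, it is discharged): it is short of breath.
By R35 (it is discharged): it is in state S.
By R1 (it is tachycardic): it carries flag A1.
By R13 (it is in state S, it requires imaging): it satisfies condition C.
By R14 (it has attribute M1): it is flagged urgent.
By R15 (it is stable, it is short of breath): it is classified as X.
By R17 (it carries flag A1, it is in state T): it is in category F.
By R29 (it is flagged urgent, it receives IV fluids): it meets criterion K1.
By R11 (it satisfies condition C, it carries flag Y): it is escalated.
By R16 (it is in category F): it satisfies condition W.
By R25 (it meets criterion K1): it satisfies condition T1.
By R37 (it is escalated, it carries flag Y): it is tagged Q1.
By R5 (it satisfies condition T1): it has a positive troponin.
By R19 (it is tagged Q1, it is referred to cardiology): it presents with fever.
By R33 (it presents with fever, it satisfies condition W, it is in category U): it is in category U1.
By R36 (it has a positive troponin, it is classified as X): it carries flag B.
By R23 (it carries flag B, it carries flag Y, it is in category U1): it satisfies condition H.
By R30 (it satisfies condition H, it carries flag Y): it satisfies condition K.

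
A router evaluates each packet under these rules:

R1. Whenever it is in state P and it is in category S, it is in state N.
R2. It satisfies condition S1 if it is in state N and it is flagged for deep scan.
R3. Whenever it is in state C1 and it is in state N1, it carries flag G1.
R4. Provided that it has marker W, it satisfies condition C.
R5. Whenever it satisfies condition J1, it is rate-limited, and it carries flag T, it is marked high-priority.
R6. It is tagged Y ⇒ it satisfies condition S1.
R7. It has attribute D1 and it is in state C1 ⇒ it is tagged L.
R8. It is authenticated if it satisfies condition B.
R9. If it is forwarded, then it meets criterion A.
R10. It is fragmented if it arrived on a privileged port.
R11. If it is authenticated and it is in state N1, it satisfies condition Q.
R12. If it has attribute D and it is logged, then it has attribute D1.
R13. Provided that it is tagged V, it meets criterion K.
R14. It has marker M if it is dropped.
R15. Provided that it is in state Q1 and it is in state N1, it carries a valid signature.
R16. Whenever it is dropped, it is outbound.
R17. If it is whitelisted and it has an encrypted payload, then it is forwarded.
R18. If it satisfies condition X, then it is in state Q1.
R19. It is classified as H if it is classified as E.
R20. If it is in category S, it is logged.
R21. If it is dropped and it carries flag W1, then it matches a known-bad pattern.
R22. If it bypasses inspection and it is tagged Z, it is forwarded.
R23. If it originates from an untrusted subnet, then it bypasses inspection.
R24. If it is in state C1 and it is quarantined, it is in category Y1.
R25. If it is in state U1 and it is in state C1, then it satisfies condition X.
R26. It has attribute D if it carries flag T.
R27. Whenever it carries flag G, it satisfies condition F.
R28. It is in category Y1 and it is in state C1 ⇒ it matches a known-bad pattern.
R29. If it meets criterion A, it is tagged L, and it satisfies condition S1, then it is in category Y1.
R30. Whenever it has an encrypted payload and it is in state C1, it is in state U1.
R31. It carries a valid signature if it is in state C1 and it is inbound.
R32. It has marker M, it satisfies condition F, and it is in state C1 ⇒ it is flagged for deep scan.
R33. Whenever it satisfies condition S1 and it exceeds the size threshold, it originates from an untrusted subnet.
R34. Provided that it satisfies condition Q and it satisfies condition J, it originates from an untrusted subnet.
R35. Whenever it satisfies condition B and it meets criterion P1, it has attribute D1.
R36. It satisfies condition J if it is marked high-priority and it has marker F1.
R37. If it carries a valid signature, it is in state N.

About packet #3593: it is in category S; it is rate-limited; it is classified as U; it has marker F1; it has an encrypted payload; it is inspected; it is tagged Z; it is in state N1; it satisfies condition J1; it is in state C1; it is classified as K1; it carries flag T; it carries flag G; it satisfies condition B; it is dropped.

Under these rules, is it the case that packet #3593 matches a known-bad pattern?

Yes

By R5 (it satisfies condition J1, it is rate-limited, it carries flag T): it is marked high-priority.
By R8 (it satisfies condition B): it is authenticated.
By R11 (it is authenticated, it is in state N1): it satisfies condition Q.
By R14 (it is dropped): it has marker M.
By R20 (it is in category S): it is logged.
By R26 (it carries flag T): it has attribute D.
By R27 (it carries flag G): it satisfies condition F.
By R30 (it has an encrypted payload, it is in state C1): it is in state U1.
By R32 (it has marker M, it satisfies condition F, it is in state C1): it is flagged for deep scan.
By R36 (it is marked high-priority, it has marker F1): it satisfies condition J.
By R12 (it has attribute D, it is logged): it has attribute D1.
By R25 (it is in state U1, it is in state C1): it satisfies condition X.
By R34 (it satisfies condition Q, it satisfies condition J): it originates from an untrusted subnet.
By R7 (it has attribute D1, it is in state C1): it is tagged L.
By R18 (it satisfies condition X): it is in state Q1.
By R23 (it originates from an untrusted subnet): it bypasses inspection.
By R15 (it is in state Q1, it is in state N1): it carries a valid signature.
By R22 (it bypasses inspection, it is tagged Z): it is forwarded.
By R37 (it carries a valid signature): it is in state N.
By R2 (it is in state N, it is flagged for deep scan): it satisfies condition S1.
By R9 (it is forwarded): it meets criterion A.
By R29 (it meets criterion A, it is tagged L, it satisfies condition S1): it is in category Y1.
By R28 (it is in category Y1, it is in state C1): it matches a known-bad pattern.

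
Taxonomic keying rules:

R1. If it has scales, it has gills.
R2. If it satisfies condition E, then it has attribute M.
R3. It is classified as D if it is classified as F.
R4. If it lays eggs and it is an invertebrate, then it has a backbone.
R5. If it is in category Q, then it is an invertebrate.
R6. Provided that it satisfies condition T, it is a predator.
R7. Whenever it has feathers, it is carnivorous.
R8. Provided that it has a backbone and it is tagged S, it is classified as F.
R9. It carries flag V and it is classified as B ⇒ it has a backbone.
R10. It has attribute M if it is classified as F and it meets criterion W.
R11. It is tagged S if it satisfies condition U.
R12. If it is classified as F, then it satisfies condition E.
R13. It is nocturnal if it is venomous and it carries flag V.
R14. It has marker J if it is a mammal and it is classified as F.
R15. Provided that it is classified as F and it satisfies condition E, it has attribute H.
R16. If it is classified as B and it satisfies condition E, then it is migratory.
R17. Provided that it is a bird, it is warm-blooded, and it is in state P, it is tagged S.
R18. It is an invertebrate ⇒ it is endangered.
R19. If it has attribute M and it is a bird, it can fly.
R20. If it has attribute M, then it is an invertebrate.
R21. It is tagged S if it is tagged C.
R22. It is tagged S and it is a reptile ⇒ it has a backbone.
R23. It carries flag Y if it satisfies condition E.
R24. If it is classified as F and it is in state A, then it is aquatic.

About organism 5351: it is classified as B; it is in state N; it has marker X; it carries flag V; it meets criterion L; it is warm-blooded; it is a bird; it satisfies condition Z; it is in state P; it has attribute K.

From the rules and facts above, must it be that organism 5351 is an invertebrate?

Yes

By R9 (it carries flag V, it is classified as B): it has a backbone.
By R17 (it is a bird, it is warm-blooded, it is in state P): it is tagged S.
By R8 (it has a backbone, it is tagged S): it is classified as F.
By R12 (it is classified as F): it satisfies condition E.
By R2 (it satisfies condition E): it has attribute M.
By R20 (it has attribute M): it is an invertebrate.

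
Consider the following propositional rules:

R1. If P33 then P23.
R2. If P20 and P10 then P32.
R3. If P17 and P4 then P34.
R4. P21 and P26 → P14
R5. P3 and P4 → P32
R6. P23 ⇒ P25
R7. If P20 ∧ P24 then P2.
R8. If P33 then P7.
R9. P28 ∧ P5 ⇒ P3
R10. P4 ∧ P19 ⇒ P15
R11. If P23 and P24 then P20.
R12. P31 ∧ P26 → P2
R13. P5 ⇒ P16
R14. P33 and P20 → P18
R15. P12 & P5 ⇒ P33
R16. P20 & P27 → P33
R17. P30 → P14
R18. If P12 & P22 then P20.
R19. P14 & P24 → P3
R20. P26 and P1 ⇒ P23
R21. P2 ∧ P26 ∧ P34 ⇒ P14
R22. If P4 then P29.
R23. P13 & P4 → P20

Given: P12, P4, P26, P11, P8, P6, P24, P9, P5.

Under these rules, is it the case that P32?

Forward chaining from the given facts derives: P16, P33, P29, P23, P25, P7, P20, P18, P2.
Rules concluding P32: R2 needs P10; R5 needs P3 — none of these are established.

No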